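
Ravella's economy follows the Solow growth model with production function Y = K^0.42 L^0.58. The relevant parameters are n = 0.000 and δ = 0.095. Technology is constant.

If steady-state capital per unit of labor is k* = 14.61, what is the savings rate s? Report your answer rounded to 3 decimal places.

s ≈ 0.450

Steady state requires s·f(k) = (n + δ)·k, i.e. s·k^α = (n + δ)·k.
So s / (n + δ) = (k*)^(1−α) = 14.61^0.58 = 4.7369.
Therefore s = 4.7369 × (n + δ) = 4.7369 × 0.095 = 0.4500.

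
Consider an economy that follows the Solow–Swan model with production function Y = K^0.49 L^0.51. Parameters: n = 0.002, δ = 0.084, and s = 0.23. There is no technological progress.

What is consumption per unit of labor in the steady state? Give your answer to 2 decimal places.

In steady state, investment equals break-even investment: s·k^α = (n + δ)·k.
Rearranging, k^(1−α) = s / (n + δ).
k^0.51 = 0.23 / (0.002 + 0.084) = 0.23 / 0.086 = 2.6744
k* = 2.6744^(1/0.51) ≈ 6.8817
y* = (k*)^α = 6.8817^0.49 ≈ 2.5732
c* = (1 − s)·y* = (1 − 0.23) × 2.5732 ≈ 1.9814

c* = 1.98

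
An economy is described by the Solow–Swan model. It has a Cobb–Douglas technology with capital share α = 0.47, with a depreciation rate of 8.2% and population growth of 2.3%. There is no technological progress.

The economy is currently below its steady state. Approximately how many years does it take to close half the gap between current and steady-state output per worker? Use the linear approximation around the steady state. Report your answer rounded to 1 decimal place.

about 12.5 years

Near the steady state the convergence rate is λ = (1 − α)(n + δ).
λ = (1 − 0.47) × 0.105 = 0.53 × 0.105 = 0.05565
Half-life = ln 2 / λ = 0.6931 / 0.05565 ≈ 12.45 years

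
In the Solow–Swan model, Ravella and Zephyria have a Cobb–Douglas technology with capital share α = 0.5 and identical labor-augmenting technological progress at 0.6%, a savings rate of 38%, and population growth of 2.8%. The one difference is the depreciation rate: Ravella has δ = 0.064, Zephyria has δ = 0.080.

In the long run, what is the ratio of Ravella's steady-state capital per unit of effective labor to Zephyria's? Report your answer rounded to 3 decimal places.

Steady-state k* = [s/(n + g + δ)]^(1/(1−α)), so the ratio is [ (s_R/(n + g + δ)_R) / (s_Z/(n + g + δ)_Z) ]^2.
s_R/(n + g + δ)_R = 0.38/0.098 = 3.8776; s_Z/(n + g + δ)_Z = 0.38/0.114 = 3.3333.
Ratio = (3.8776/3.3333)^2 = 1.1633^2 ≈ 1.3533

k*_R / k*_Z ≈ 1.353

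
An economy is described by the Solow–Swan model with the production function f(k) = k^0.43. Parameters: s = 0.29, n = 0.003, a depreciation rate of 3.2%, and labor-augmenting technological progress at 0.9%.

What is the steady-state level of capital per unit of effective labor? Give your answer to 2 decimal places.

In steady state, investment equals break-even investment: s·k^α = (n + g + δ)·k.
Dividing both sides by k: k^(1−α) = s / (n + g + δ).
k^0.57 = 0.29 / (0.003 + 0.009 + 0.032) = 0.29 / 0.044 = 6.5909
k* = 6.5909^(1/0.57) ≈ 27.3366

k* ≈ 27.34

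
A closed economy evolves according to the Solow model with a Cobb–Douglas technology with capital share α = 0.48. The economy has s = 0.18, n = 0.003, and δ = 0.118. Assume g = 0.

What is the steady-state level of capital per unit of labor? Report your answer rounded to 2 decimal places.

At the steady state, Δk = 0, so s·k^α = (n + δ)·k.
Dividing both sides by k: k^(1−α) = s / (n + δ).
k^0.52 = 0.18 / (0.003 + 0.118) = 0.18 / 0.121 = 1.4876
k* = 1.4876^(1/0.52) ≈ 2.1464

k* ≈ 2.15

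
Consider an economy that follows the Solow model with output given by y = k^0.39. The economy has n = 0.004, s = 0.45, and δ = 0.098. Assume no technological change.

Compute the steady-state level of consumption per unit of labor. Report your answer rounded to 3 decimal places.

c* = 1.421

Steady state requires s·f(k) = (n + δ)·k, i.e. s·k^α = (n + δ)·k.
Rearranging, k^(1−α) = s / (n + δ).
k^0.61 = 0.45 / (0.004 + 0.098) = 0.45 / 0.102 = 4.4118
k* = 4.4118^(1/0.61) ≈ 11.3959
y* = (k*)^α = 11.3959^0.39 ≈ 2.5830
c* = (1 − s)·y* = (1 − 0.45) × 2.5830 ≈ 1.4207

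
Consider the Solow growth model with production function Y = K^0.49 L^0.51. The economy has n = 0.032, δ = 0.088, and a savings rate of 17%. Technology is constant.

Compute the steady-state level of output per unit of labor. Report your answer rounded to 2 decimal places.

y* ≈ 1.40

Steady state requires s·f(k) = (n + δ)·k, i.e. s·k^α = (n + δ)·k.
Dividing both sides by k: k^(1−α) = s / (n + δ).
k^0.51 = 0.17 / (0.032 + 0.088) = 0.17 / 0.120 = 1.4167
k* = 1.4167^(1/0.51) ≈ 1.9798
y* = (k*)^α = 1.9798^0.49 ≈ 1.3975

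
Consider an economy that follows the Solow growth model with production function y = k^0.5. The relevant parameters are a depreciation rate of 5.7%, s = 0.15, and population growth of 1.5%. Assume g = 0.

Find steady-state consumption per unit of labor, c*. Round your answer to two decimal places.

c* ≈ 1.77

At the steady state, Δk = 0, so s·k^α = (n + δ)·k.
Dividing both sides by k: k^(1−α) = s / (n + δ).
k^0.5 = 0.15 / (0.015 + 0.057) = 0.15 / 0.072 = 2.0833
k* = 2.0833^(1/0.5) ≈ 4.3401
y* = (k*)^α = 4.3401^0.5 ≈ 2.0833
c* = (1 − s)·y* = (1 − 0.15) × 2.0833 ≈ 1.7708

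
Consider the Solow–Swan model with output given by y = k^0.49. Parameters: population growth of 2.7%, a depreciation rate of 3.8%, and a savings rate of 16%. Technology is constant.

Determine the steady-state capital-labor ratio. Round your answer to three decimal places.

k* = 5.849

At the steady state, Δk = 0, so s·k^α = (n + δ)·k.
Dividing both sides by k: k^(1−α) = s / (n + δ).
k^0.51 = 0.16 / (0.027 + 0.038) = 0.16 / 0.065 = 2.4615
k* = 2.4615^(1/0.51) ≈ 5.8487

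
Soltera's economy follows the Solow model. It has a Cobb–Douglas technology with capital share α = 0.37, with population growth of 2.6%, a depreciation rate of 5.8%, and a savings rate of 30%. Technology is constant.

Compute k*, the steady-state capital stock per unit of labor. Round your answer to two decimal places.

k* ≈ 7.54

In steady state, investment equals break-even investment: s·k^α = (n + δ)·k.
Dividing both sides by k: k^(1−α) = s / (n + δ).
k^0.63 = 0.30 / (0.026 + 0.058) = 0.30 / 0.084 = 3.5714
k* = 3.5714^(1/0.63) ≈ 7.5426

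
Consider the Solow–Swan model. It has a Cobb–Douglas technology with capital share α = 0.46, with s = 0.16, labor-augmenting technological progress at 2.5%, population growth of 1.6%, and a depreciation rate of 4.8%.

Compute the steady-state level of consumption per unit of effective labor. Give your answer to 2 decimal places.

In steady state, investment equals break-even investment: s·k^α = (n + g + δ)·k.
Dividing both sides by k: k^(1−α) = s / (n + g + δ).
k^0.54 = 0.16 / (0.016 + 0.025 + 0.048) = 0.16 / 0.089 = 1.7978
k* = 1.7978^(1/0.54) ≈ 2.9631
y* = (k*)^α = 2.9631^0.46 ≈ 1.6482
c* = (1 − s)·y* = (1 − 0.16) × 1.6482 ≈ 1.3845

c* = 1.38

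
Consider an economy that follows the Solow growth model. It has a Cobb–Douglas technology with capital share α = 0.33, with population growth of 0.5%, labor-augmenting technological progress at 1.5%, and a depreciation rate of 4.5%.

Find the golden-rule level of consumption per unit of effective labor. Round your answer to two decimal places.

At the golden rule, f'(k) = n + g + δ, so α·k^(α−1) = n + g + δ and k_gold = (α/(n + g + δ))^(1/(1−α)).
k_gold = (0.33/0.065)^(1/0.67) = 5.0769^1.4925 ≈ 11.3007
c_gold = f(k_gold) − (n + g + δ)·k_gold = 2.2260 − 0.065×11.3007 ≈ 1.4915

c_gold ≈ 1.49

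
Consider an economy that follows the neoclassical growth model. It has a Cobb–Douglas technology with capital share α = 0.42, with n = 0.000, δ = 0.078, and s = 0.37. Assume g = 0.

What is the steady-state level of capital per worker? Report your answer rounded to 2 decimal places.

k* = 14.65

At the steady state, Δk = 0, so s·k^α = (n + δ)·k.
Rearranging, k^(1−α) = s / (n + δ).
k^0.58 = 0.37 / (0.000 + 0.078) = 0.37 / 0.078 = 4.7436
k* = 4.7436^(1/0.58) ≈ 14.6455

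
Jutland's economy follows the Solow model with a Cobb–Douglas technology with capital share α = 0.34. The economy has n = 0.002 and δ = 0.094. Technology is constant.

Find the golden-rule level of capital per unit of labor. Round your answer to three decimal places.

k_gold ≈ 6.794

The golden rule sets f'(k) = n + δ, i.e. α·k^(α−1) = n + δ.
So k^(1−α) = α / (n + δ) = 0.34 / 0.096 = 3.5417.
k_gold = 3.5417^(1/0.66) ≈ 6.7942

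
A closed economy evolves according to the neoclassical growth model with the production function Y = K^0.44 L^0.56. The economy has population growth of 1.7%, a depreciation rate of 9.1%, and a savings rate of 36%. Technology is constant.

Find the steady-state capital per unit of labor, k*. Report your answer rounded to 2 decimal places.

k* ≈ 8.58

At the steady state, Δk = 0, so s·k^α = (n + δ)·k.
Dividing both sides by k: k^(1−α) = s / (n + δ).
k^0.56 = 0.36 / (0.017 + 0.091) = 0.36 / 0.108 = 3.3333
k* = 3.3333^(1/0.56) ≈ 8.5843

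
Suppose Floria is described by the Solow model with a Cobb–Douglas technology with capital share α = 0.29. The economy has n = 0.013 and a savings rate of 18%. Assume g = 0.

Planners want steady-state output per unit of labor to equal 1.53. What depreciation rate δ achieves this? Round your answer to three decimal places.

At the steady state, Δk = 0, so s·k^α = (n + δ)·k.
Since y* = [s/(n + δ)]^(α/(1−α)), we have s/(n + δ) = (y*)^((1−α)/α) = 1.53^2.4483 = 2.8326.
Therefore n + δ = s / 2.8326 = 0.18 / 2.8326 = 0.0635, so δ = 0.0635 − 0.013 = 0.0505.

δ ≈ 0.051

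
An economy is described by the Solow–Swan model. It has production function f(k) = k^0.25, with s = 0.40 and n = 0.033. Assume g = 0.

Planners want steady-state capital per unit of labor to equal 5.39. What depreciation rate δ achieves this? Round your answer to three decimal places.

At the steady state, Δk = 0, so s·k^α = (n + δ)·k.
So s / (n + δ) = (k*)^(1−α) = 5.39^0.75 = 3.5375.
Therefore n + δ = s / 3.5375 = 0.40 / 3.5375 = 0.1131, so δ = 0.1131 − 0.033 = 0.0801.

δ ≈ 0.080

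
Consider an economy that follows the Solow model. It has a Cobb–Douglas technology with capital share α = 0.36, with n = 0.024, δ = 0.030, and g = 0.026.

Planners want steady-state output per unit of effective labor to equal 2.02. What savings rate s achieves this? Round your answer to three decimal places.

s ≈ 0.279

In steady state, investment equals break-even investment: s·k^α = (n + g + δ)·k.
Since y* = [s/(n + g + δ)]^(α/(1−α)), we have s/(n + g + δ) = (y*)^((1−α)/α) = 2.02^1.7778 = 3.4902.
Therefore s = 3.4902 × (n + g + δ) = 3.4902 × 0.080 = 0.2792.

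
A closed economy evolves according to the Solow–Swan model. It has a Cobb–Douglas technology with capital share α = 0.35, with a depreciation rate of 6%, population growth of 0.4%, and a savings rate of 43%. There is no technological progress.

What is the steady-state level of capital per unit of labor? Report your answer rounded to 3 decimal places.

In steady state, investment equals break-even investment: s·k^α = (n + δ)·k.
Dividing both sides by k: k^(1−α) = s / (n + δ).
k^0.65 = 0.43 / (0.004 + 0.060) = 0.43 / 0.064 = 6.7188
k* = 6.7188^(1/0.65) ≈ 18.7394

k* ≈ 18.739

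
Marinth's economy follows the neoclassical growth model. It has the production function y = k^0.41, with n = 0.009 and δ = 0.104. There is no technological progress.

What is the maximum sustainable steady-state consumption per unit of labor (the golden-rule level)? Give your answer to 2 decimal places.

At the golden rule, f'(k) = n + δ, so α·k^(α−1) = n + δ and k_gold = (α/(n + δ))^(1/(1−α)).
k_gold = (0.41/0.113)^(1/0.59) = 3.6283^1.6949 ≈ 8.8847
c_gold = f(k_gold) − (n + δ)·k_gold = 2.4487 − 0.113×8.8847 ≈ 1.4447

c_gold ≈ 1.44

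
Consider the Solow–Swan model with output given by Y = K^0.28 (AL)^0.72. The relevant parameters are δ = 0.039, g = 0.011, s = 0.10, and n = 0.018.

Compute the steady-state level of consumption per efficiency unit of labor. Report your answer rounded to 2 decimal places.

c* = 1.05

Steady state requires s·f(k) = (n + g + δ)·k, i.e. s·k^α = (n + g + δ)·k.
Dividing both sides by k: k^(1−α) = s / (n + g + δ).
k^0.72 = 0.10 / (0.018 + 0.011 + 0.039) = 0.10 / 0.068 = 1.4706
k* = 1.4706^(1/0.72) ≈ 1.7086
y* = (k*)^α = 1.7086^0.28 ≈ 1.1618
c* = (1 − s)·y* = (1 − 0.10) × 1.1618 ≈ 1.0456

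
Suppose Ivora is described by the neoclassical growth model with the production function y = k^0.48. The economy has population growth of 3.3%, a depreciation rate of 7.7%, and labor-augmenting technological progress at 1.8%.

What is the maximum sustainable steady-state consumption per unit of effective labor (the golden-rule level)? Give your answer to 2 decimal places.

c_gold ≈ 1.76

At the golden rule, f'(k) = n + g + δ, so α·k^(α−1) = n + g + δ and k_gold = (α/(n + g + δ))^(1/(1−α)).
k_gold = (0.48/0.128)^(1/0.52) = 3.7500^1.9231 ≈ 12.7034
c_gold = f(k_gold) − (n + g + δ)·k_gold = 3.3875 − 0.128×12.7034 ≈ 1.7615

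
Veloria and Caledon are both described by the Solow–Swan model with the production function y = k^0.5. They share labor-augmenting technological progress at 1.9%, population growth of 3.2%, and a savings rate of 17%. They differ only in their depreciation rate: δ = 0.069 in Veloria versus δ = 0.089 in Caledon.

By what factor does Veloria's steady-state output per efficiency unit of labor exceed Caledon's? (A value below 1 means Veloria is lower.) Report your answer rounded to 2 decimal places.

y*_V / y*_C ≈ 1.17

Steady-state y* = [s/(n + g + δ)]^(α/(1−α)), so the ratio is [ (s_V/(n + g + δ)_V) / (s_C/(n + g + δ)_C) ]^1.
s_V/(n + g + δ)_V = 0.17/0.120 = 1.4167; s_C/(n + g + δ)_C = 0.17/0.140 = 1.2143.
Ratio = (1.4167/1.2143)^1 = 1.1667^1 ≈ 1.1667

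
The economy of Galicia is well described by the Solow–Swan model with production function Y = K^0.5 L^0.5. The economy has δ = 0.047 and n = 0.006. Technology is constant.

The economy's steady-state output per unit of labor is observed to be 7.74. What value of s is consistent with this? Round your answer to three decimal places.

Steady state requires s·f(k) = (n + δ)·k, i.e. s·k^α = (n + δ)·k.
Since y* = [s/(n + δ)]^(α/(1−α)), we have s/(n + δ) = (y*)^((1−α)/α) = 7.74^1 = 7.7400.
Therefore s = 7.7400 × (n + δ) = 7.7400 × 0.053 = 0.4102.

s ≈ 0.410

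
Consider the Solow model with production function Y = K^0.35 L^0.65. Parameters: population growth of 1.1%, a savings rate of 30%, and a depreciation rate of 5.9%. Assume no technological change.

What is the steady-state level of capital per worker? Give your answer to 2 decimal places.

At the steady state, Δk = 0, so s·k^α = (n + δ)·k.
Rearranging, k^(1−α) = s / (n + δ).
k^0.65 = 0.30 / (0.011 + 0.059) = 0.30 / 0.070 = 4.2857
k* = 4.2857^(1/0.65) ≈ 9.3830

k* ≈ 9.38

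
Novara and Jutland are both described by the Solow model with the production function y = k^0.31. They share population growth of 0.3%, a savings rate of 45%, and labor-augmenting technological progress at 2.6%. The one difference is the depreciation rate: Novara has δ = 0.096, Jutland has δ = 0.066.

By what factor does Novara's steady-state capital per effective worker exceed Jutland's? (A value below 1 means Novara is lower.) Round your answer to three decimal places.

Steady-state k* = [s/(n + g + δ)]^(1/(1−α)), so the ratio is [ (s_N/(n + g + δ)_N) / (s_J/(n + g + δ)_J) ]^1.4493.
s_N/(n + g + δ)_N = 0.45/0.125 = 3.6000; s_J/(n + g + δ)_J = 0.45/0.095 = 4.7368.
Ratio = (3.6000/4.7368)^1.4493 = 0.7600^1.4493 ≈ 0.6718

k*_N / k*_J ≈ 0.672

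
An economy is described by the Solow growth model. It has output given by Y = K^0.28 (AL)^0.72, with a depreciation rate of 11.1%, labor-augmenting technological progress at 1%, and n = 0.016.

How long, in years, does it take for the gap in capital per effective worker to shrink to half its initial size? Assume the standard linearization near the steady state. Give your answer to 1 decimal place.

about 7.0 years

Near the steady state the convergence rate is λ = (1 − α)(n + g + δ).
λ = (1 − 0.28) × 0.137 = 0.72 × 0.137 = 0.09864
Half-life = ln 2 / λ = 0.6931 / 0.09864 ≈ 7.03 years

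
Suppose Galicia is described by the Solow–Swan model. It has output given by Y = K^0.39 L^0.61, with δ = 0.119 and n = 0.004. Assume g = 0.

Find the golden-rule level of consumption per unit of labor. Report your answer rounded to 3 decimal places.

c_gold ≈ 1.276

At the golden rule, f'(k) = n + δ, so α·k^(α−1) = n + δ and k_gold = (α/(n + δ))^(1/(1−α)).
k_gold = (0.39/0.123)^(1/0.61) = 3.1707^1.6393 ≈ 6.6305
c_gold = f(k_gold) − (n + δ)·k_gold = 2.0912 − 0.123×6.6305 ≈ 1.2756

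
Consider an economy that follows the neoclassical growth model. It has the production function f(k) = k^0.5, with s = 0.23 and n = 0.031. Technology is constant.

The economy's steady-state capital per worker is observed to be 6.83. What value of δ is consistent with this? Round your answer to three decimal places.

δ ≈ 0.057

Steady state requires s·f(k) = (n + δ)·k, i.e. s·k^α = (n + δ)·k.
So s / (n + δ) = (k*)^(1−α) = 6.83^0.5 = 2.6134.
Therefore n + δ = s / 2.6134 = 0.23 / 2.6134 = 0.0880, so δ = 0.0880 − 0.031 = 0.0570.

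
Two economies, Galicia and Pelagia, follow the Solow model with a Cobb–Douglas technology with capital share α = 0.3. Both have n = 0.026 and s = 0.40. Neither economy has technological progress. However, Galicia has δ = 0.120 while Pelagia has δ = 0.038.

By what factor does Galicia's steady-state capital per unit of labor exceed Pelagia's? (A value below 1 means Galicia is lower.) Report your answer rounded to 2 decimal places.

k*_G / k*_P ≈ 0.31

Steady-state k* = [s/(n + δ)]^(1/(1−α)), so the ratio is [ (s_G/(n + δ)_G) / (s_P/(n + δ)_P) ]^1.4286.
s_G/(n + δ)_G = 0.40/0.146 = 2.7397; s_P/(n + δ)_P = 0.40/0.064 = 6.2500.
Ratio = (2.7397/6.2500)^1.4286 = 0.4384^1.4286 ≈ 0.3079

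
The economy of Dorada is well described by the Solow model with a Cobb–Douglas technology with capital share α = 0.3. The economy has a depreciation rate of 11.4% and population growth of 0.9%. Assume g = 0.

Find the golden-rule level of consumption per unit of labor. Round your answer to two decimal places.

At the golden rule, f'(k) = n + δ, so α·k^(α−1) = n + δ and k_gold = (α/(n + δ))^(1/(1−α)).
k_gold = (0.3/0.123)^(1/0.7) = 2.4390^1.4286 ≈ 3.5741
c_gold = f(k_gold) − (n + δ)·k_gold = 1.4654 − 0.123×3.5741 ≈ 1.0258

c_gold ≈ 1.03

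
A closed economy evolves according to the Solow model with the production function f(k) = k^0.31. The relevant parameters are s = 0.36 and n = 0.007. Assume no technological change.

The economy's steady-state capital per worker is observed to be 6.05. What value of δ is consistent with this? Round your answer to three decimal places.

At the steady state, Δk = 0, so s·k^α = (n + δ)·k.
So s / (n + δ) = (k*)^(1−α) = 6.05^0.69 = 3.4627.
Therefore n + δ = s / 3.4627 = 0.36 / 3.4627 = 0.1040, so δ = 0.1040 − 0.007 = 0.0970.

δ ≈ 0.097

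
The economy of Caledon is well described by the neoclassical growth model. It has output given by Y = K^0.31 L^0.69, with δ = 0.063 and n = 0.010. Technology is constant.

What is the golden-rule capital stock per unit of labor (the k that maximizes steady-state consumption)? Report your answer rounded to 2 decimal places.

k_gold ≈ 8.13

The golden rule sets f'(k) = n + δ, i.e. α·k^(α−1) = n + δ.
So k^(1−α) = α / (n + δ) = 0.31 / 0.073 = 4.2466.
k_gold = 4.2466^(1/0.69) ≈ 8.1321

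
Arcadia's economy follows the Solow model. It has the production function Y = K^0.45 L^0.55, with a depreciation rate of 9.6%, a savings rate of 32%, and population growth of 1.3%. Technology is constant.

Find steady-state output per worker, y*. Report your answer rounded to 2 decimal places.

y* = 2.41

Steady state requires s·f(k) = (n + δ)·k, i.e. s·k^α = (n + δ)·k.
Rearranging, k^(1−α) = s / (n + δ).
k^0.55 = 0.32 / (0.013 + 0.096) = 0.32 / 0.109 = 2.9358
k* = 2.9358^(1/0.55) ≈ 7.0862
y* = (k*)^α = 7.0862^0.45 ≈ 2.4137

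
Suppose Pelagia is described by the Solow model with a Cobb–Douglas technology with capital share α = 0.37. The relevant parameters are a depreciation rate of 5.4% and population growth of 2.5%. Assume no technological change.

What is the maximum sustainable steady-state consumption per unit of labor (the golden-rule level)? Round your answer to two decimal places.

At the golden rule, f'(k) = n + δ, so α·k^(α−1) = n + δ and k_gold = (α/(n + δ))^(1/(1−α)).
k_gold = (0.37/0.079)^(1/0.63) = 4.6835^1.5873 ≈ 11.5984
c_gold = f(k_gold) − (n + δ)·k_gold = 2.4764 − 0.079×11.5984 ≈ 1.5601

c_gold ≈ 1.56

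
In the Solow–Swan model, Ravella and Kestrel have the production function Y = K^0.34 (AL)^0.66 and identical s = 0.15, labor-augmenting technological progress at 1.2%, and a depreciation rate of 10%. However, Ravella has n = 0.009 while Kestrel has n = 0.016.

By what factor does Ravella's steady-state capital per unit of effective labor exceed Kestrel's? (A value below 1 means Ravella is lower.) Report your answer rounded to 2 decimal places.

Steady-state k* = [s/(n + g + δ)]^(1/(1−α)), so the ratio is [ (s_R/(n + g + δ)_R) / (s_K/(n + g + δ)_K) ]^1.5152.
s_R/(n + g + δ)_R = 0.15/0.121 = 1.2397; s_K/(n + g + δ)_K = 0.15/0.128 = 1.1719.
Ratio = (1.2397/1.1719)^1.5152 = 1.0579^1.5152 ≈ 1.0890

k*_R / k*_K ≈ 1.09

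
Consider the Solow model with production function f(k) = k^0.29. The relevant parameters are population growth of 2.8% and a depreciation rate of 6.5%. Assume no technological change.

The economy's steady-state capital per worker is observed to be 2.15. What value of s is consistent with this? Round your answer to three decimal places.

Steady state requires s·f(k) = (n + δ)·k, i.e. s·k^α = (n + δ)·k.
So s / (n + δ) = (k*)^(1−α) = 2.15^0.71 = 1.7220.
Therefore s = 1.7220 × (n + δ) = 1.7220 × 0.093 = 0.1601.

s ≈ 0.160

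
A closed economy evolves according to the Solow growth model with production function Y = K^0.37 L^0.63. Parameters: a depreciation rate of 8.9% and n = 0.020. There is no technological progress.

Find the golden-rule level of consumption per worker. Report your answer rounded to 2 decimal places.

c_gold ≈ 1.29

At the golden rule, f'(k) = n + δ, so α·k^(α−1) = n + δ and k_gold = (α/(n + δ))^(1/(1−α)).
k_gold = (0.37/0.109)^(1/0.63) = 3.3945^1.5873 ≈ 6.9583
c_gold = f(k_gold) − (n + δ)·k_gold = 2.0499 − 0.109×6.9583 ≈ 1.2914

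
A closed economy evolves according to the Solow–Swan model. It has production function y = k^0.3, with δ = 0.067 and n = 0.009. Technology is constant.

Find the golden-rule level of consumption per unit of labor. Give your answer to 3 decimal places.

At the golden rule, f'(k) = n + δ, so α·k^(α−1) = n + δ and k_gold = (α/(n + δ))^(1/(1−α)).
k_gold = (0.3/0.076)^(1/0.7) = 3.9474^1.4286 ≈ 7.1103
c_gold = f(k_gold) − (n + δ)·k_gold = 1.8012 − 0.076×7.1103 ≈ 1.2608

c_gold ≈ 1.261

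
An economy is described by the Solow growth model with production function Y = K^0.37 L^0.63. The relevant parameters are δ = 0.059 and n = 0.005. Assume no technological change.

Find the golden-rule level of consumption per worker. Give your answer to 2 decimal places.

c_gold ≈ 1.77

At the golden rule, f'(k) = n + δ, so α·k^(α−1) = n + δ and k_gold = (α/(n + δ))^(1/(1−α)).
k_gold = (0.37/0.064)^(1/0.63) = 5.7813^1.5873 ≈ 16.2018
c_gold = f(k_gold) − (n + δ)·k_gold = 2.8025 − 0.064×16.2018 ≈ 1.7656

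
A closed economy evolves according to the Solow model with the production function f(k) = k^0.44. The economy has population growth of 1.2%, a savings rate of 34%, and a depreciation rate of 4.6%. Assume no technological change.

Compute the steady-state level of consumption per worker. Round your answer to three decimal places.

c* = 2.649

Steady state requires s·f(k) = (n + δ)·k, i.e. s·k^α = (n + δ)·k.
Dividing both sides by k: k^(1−α) = s / (n + δ).
k^0.56 = 0.34 / (0.012 + 0.046) = 0.34 / 0.058 = 5.8621
k* = 5.8621^(1/0.56) ≈ 23.5247
y* = (k*)^α = 23.5247^0.44 ≈ 4.0130
c* = (1 − s)·y* = (1 − 0.34) × 4.0130 ≈ 2.6486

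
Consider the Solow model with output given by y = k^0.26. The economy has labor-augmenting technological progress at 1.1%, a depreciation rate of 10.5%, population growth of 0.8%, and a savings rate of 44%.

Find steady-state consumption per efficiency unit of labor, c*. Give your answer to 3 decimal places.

In steady state, investment equals break-even investment: s·k^α = (n + g + δ)·k.
Dividing both sides by k: k^(1−α) = s / (n + g + δ).
k^0.74 = 0.44 / (0.008 + 0.011 + 0.105) = 0.44 / 0.124 = 3.5484
k* = 3.5484^(1/0.74) ≈ 5.5372
y* = (k*)^α = 5.5372^0.26 ≈ 1.5605
c* = (1 − s)·y* = (1 − 0.44) × 1.5605 ≈ 0.8739

c* ≈ 0.874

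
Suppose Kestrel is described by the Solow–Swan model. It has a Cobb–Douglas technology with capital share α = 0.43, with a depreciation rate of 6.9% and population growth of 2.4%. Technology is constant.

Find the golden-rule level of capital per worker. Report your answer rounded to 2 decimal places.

k_gold ≈ 14.68

The golden rule sets f'(k) = n + δ, i.e. α·k^(α−1) = n + δ.
So k^(1−α) = α / (n + δ) = 0.43 / 0.093 = 4.6237.
k_gold = 4.6237^(1/0.57) ≈ 14.6774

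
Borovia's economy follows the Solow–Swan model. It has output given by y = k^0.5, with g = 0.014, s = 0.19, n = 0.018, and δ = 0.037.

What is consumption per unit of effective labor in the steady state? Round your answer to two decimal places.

c* = 2.23

At the steady state, Δk = 0, so s·k^α = (n + g + δ)·k.
Rearranging, k^(1−α) = s / (n + g + δ).
k^0.5 = 0.19 / (0.018 + 0.014 + 0.037) = 0.19 / 0.069 = 2.7536
k* = 2.7536^(1/0.5) ≈ 7.5823
y* = (k*)^α = 7.5823^0.5 ≈ 2.7536
c* = (1 − s)·y* = (1 − 0.19) × 2.7536 ≈ 2.2304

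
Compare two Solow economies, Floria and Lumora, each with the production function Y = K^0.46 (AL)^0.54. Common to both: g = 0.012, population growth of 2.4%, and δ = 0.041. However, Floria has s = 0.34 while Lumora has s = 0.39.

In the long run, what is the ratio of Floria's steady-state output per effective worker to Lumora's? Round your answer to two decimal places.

Steady-state y* = [s/(n + g + δ)]^(α/(1−α)), so the ratio is [ (s_F/(n + g + δ)_F) / (s_L/(n + g + δ)_L) ]^0.8519.
s_F/(n + g + δ)_F = 0.34/0.077 = 4.4156; s_L/(n + g + δ)_L = 0.39/0.077 = 5.0649.
Ratio = (4.4156/5.0649)^0.8519 = 0.8718^0.8519 ≈ 0.8897

y*_F / y*_L ≈ 0.89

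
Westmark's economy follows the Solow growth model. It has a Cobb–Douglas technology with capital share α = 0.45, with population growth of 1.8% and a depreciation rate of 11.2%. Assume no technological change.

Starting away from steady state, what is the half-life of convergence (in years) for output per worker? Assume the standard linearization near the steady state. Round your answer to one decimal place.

half-life ≈ 9.7 years

Near the steady state the convergence rate is λ = (1 − α)(n + δ).
λ = (1 − 0.45) × 0.130 = 0.55 × 0.130 = 0.0715
Half-life = ln 2 / λ = 0.6931 / 0.0715 ≈ 9.69 years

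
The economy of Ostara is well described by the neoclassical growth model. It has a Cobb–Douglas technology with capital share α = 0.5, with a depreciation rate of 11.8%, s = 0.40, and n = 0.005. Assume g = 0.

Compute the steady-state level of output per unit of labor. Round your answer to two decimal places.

y* = 3.25

Steady state requires s·f(k) = (n + δ)·k, i.e. s·k^α = (n + δ)·k.
Dividing both sides by k: k^(1−α) = s / (n + δ).
k^0.5 = 0.40 / (0.005 + 0.118) = 0.40 / 0.123 = 3.2520
k* = 3.2520^(1/0.5) ≈ 10.5755
y* = (k*)^α = 10.5755^0.5 ≈ 3.2520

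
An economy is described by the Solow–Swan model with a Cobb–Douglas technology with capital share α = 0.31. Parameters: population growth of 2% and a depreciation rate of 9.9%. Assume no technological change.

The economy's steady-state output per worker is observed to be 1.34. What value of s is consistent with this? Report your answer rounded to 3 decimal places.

Steady state requires s·f(k) = (n + δ)·k, i.e. s·k^α = (n + δ)·k.
Since y* = [s/(n + δ)]^(α/(1−α)), we have s/(n + δ) = (y*)^((1−α)/α) = 1.34^2.2258 = 1.9183.
Therefore s = 1.9183 × (n + δ) = 1.9183 × 0.119 = 0.2283.

s ≈ 0.228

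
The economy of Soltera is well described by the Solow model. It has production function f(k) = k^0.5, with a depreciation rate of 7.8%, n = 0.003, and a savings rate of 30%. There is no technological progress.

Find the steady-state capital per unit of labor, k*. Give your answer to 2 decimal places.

k* ≈ 13.72

Steady state requires s·f(k) = (n + δ)·k, i.e. s·k^α = (n + δ)·k.
Rearranging, k^(1−α) = s / (n + δ).
k^0.5 = 0.30 / (0.003 + 0.078) = 0.30 / 0.081 = 3.7037
k* = 3.7037^(1/0.5) ≈ 13.7174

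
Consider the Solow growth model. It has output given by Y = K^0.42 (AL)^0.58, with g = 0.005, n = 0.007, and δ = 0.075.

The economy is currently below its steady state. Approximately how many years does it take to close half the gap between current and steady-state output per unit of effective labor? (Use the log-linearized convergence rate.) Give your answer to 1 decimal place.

Near the steady state the convergence rate is λ = (1 − α)(n + g + δ).
λ = (1 − 0.42) × 0.087 = 0.58 × 0.087 = 0.05046
Half-life = ln 2 / λ = 0.6931 / 0.05046 ≈ 13.74 years

t_½ ≈ 13.7 years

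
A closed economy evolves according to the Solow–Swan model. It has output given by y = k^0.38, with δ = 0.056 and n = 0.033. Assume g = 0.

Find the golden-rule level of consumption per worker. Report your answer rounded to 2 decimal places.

c_gold ≈ 1.51

At the golden rule, f'(k) = n + δ, so α·k^(α−1) = n + δ and k_gold = (α/(n + δ))^(1/(1−α)).
k_gold = (0.38/0.089)^(1/0.62) = 4.2697^1.6129 ≈ 10.3936
c_gold = f(k_gold) − (n + δ)·k_gold = 2.4343 − 0.089×10.3936 ≈ 1.5093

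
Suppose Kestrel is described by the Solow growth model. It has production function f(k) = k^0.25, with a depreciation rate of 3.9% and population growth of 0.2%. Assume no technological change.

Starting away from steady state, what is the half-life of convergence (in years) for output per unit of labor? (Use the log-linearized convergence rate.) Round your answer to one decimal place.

Near the steady state the convergence rate is λ = (1 − α)(n + δ).
λ = (1 − 0.25) × 0.041 = 0.75 × 0.041 = 0.03075
Half-life = ln 2 / λ = 0.6931 / 0.03075 ≈ 22.54 years

t_½ ≈ 22.5 years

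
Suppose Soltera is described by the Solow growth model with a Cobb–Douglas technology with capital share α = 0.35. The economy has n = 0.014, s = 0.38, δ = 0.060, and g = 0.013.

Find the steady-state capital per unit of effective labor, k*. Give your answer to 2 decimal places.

At the steady state, Δk = 0, so s·k^α = (n + g + δ)·k.
Dividing both sides by k: k^(1−α) = s / (n + g + δ).
k^0.65 = 0.38 / (0.014 + 0.013 + 0.060) = 0.38 / 0.087 = 4.3678
k* = 4.3678^(1/0.65) ≈ 9.6609

k* ≈ 9.66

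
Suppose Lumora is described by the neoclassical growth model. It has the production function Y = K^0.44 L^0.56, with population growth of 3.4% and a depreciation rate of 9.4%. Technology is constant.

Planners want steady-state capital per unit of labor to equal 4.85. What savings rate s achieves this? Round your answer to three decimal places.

s ≈ 0.310

At the steady state, Δk = 0, so s·k^α = (n + δ)·k.
So s / (n + δ) = (k*)^(1−α) = 4.85^0.56 = 2.4211.
Therefore s = 2.4211 × (n + δ) = 2.4211 × 0.128 = 0.3099.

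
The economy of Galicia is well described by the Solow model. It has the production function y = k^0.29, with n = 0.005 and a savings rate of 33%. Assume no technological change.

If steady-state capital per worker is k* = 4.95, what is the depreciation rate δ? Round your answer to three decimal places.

δ ≈ 0.101

Steady state requires s·f(k) = (n + δ)·k, i.e. s·k^α = (n + δ)·k.
So s / (n + δ) = (k*)^(1−α) = 4.95^0.71 = 3.1129.
Therefore n + δ = s / 3.1129 = 0.33 / 3.1129 = 0.1060, so δ = 0.1060 − 0.005 = 0.1010.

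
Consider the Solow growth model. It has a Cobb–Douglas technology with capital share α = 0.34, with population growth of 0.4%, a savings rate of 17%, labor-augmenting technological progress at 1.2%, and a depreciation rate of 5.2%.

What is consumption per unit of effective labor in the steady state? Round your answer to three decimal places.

c* = 1.331

Steady state requires s·f(k) = (n + g + δ)·k, i.e. s·k^α = (n + g + δ)·k.
Rearranging, k^(1−α) = s / (n + g + δ).
k^0.66 = 0.17 / (0.004 + 0.012 + 0.052) = 0.17 / 0.068 = 2.5000
k* = 2.5000^(1/0.66) ≈ 4.0081
y* = (k*)^α = 4.0081^0.34 ≈ 1.6032
c* = (1 − s)·y* = (1 − 0.17) × 1.6032 ≈ 1.3307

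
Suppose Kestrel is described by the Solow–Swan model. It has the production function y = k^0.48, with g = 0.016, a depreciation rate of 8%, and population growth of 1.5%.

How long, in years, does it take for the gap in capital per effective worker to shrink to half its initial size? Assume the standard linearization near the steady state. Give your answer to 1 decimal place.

about 12.0 years

Near the steady state the convergence rate is λ = (1 − α)(n + g + δ).
λ = (1 − 0.48) × 0.111 = 0.52 × 0.111 = 0.05772
Half-life = ln 2 / λ = 0.6931 / 0.05772 ≈ 12.01 years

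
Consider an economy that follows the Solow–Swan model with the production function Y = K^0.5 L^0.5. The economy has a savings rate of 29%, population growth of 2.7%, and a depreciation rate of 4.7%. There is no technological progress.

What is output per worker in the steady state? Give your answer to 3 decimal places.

At the steady state, Δk = 0, so s·k^α = (n + δ)·k.
Rearranging, k^(1−α) = s / (n + δ).
k^0.5 = 0.29 / (0.027 + 0.047) = 0.29 / 0.074 = 3.9189
k* = 3.9189^(1/0.5) ≈ 15.3578
y* = (k*)^α = 15.3578^0.5 ≈ 3.9189

y* ≈ 3.919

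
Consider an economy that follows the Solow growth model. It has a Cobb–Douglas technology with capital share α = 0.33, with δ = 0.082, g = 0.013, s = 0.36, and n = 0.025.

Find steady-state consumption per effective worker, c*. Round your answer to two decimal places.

c* = 1.10

Steady state requires s·f(k) = (n + g + δ)·k, i.e. s·k^α = (n + g + δ)·k.
Rearranging, k^(1−α) = s / (n + g + δ).
k^0.67 = 0.36 / (0.025 + 0.013 + 0.082) = 0.36 / 0.120 = 3.0000
k* = 3.0000^(1/0.67) ≈ 5.1537
y* = (k*)^α = 5.1537^0.33 ≈ 1.7179
c* = (1 − s)·y* = (1 − 0.36) × 1.7179 ≈ 1.0995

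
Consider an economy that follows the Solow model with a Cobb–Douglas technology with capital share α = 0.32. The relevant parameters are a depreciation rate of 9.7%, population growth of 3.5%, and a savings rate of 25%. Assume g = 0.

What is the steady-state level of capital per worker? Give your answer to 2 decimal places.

k* = 2.56

In steady state, investment equals break-even investment: s·k^α = (n + δ)·k.
Rearranging, k^(1−α) = s / (n + δ).
k^0.68 = 0.25 / (0.035 + 0.097) = 0.25 / 0.132 = 1.8939
k* = 1.8939^(1/0.68) ≈ 2.5579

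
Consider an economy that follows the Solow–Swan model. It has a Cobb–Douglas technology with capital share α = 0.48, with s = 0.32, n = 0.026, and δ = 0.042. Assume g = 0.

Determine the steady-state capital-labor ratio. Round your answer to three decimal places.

At the steady state, Δk = 0, so s·k^α = (n + δ)·k.
Rearranging, k^(1−α) = s / (n + δ).
k^0.52 = 0.32 / (0.026 + 0.042) = 0.32 / 0.068 = 4.7059
k* = 4.7059^(1/0.52) ≈ 19.6582

k* = 19.658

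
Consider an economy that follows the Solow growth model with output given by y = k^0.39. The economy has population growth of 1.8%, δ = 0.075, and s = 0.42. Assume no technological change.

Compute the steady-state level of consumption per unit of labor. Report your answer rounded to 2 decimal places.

Steady state requires s·f(k) = (n + δ)·k, i.e. s·k^α = (n + δ)·k.
Dividing both sides by k: k^(1−α) = s / (n + δ).
k^0.61 = 0.42 / (0.018 + 0.075) = 0.42 / 0.093 = 4.5161
k* = 4.5161^(1/0.61) ≈ 11.8408
y* = (k*)^α = 11.8408^0.39 ≈ 2.6219
c* = (1 − s)·y* = (1 − 0.42) × 2.6219 ≈ 1.5207

c* = 1.52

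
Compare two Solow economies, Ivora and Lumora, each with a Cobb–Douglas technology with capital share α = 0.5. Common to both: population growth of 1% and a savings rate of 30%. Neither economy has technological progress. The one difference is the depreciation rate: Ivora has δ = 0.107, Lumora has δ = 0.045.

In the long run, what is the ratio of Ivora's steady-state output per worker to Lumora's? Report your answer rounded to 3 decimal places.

y*_I / y*_L ≈ 0.470

Steady-state y* = [s/(n + δ)]^(α/(1−α)), so the ratio is [ (s_I/(n + δ)_I) / (s_L/(n + δ)_L) ]^1.
s_I/(n + δ)_I = 0.30/0.117 = 2.5641; s_L/(n + δ)_L = 0.30/0.055 = 5.4545.
Ratio = (2.5641/5.4545)^1 = 0.4701^1 ≈ 0.4701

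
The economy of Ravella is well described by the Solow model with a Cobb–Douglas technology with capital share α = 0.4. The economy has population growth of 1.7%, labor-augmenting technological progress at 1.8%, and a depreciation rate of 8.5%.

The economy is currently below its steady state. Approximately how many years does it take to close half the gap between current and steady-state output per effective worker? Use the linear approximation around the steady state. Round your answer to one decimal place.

Near the steady state the convergence rate is λ = (1 − α)(n + g + δ).
λ = (1 − 0.4) × 0.120 = 0.6 × 0.120 = 0.0720
Half-life = ln 2 / λ = 0.6931 / 0.0720 ≈ 9.63 years

about 9.6 years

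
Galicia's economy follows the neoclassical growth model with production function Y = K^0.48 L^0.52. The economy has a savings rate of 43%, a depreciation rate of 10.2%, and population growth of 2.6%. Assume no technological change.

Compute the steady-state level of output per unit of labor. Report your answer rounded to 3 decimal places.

Steady state requires s·f(k) = (n + δ)·k, i.e. s·k^α = (n + δ)·k.
Rearranging, k^(1−α) = s / (n + δ).
k^0.52 = 0.43 / (0.026 + 0.102) = 0.43 / 0.128 = 3.3594
k* = 3.3594^(1/0.52) ≈ 10.2812
y* = (k*)^α = 10.2812^0.48 ≈ 3.0604

y* ≈ 3.060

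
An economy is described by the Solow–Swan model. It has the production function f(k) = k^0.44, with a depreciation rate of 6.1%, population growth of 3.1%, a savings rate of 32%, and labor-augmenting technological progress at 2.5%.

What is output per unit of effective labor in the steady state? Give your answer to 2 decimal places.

Steady state requires s·f(k) = (n + g + δ)·k, i.e. s·k^α = (n + g + δ)·k.
Rearranging, k^(1−α) = s / (n + g + δ).
k^0.56 = 0.32 / (0.031 + 0.025 + 0.061) = 0.32 / 0.117 = 2.7350
k* = 2.7350^(1/0.56) ≈ 6.0295
y* = (k*)^α = 6.0295^0.44 ≈ 2.2046

y* ≈ 2.20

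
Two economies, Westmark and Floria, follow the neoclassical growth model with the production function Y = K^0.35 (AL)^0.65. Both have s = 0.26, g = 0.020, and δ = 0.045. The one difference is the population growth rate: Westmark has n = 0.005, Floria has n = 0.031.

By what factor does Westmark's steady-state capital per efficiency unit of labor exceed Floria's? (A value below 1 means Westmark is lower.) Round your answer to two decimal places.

ratio ≈ 1.63

Steady-state k* = [s/(n + g + δ)]^(1/(1−α)), so the ratio is [ (s_W/(n + g + δ)_W) / (s_F/(n + g + δ)_F) ]^1.5385.
s_W/(n + g + δ)_W = 0.26/0.070 = 3.7143; s_F/(n + g + δ)_F = 0.26/0.096 = 2.7083.
Ratio = (3.7143/2.7083)^1.5385 = 1.3715^1.5385 ≈ 1.6258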